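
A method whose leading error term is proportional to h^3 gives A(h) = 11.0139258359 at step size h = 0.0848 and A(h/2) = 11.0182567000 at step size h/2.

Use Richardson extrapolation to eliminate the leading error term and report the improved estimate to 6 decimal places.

11.018875

Order 3 gives 2^r = 8 and 2^r − 1 = 7.
Difference of the inputs: 11.0182567000 − 11.0139258359 = 0.0043308641
Correction (A(h/2) − A(h))/(8 − 1) = 0.0043308641/7 = 0.0006186949
R = 11.0182567000 + 0.0006186949 = 11.0188753949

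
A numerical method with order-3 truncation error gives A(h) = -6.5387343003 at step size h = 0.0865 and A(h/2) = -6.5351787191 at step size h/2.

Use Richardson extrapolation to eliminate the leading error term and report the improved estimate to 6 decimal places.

r = 3: numerator weight 8, denominator 7.
Top: 8(-6.5351787191) − (-6.5387343003) = -45.7426954525
R = (-45.7426954525)/7 = -6.5346707789

-6.534671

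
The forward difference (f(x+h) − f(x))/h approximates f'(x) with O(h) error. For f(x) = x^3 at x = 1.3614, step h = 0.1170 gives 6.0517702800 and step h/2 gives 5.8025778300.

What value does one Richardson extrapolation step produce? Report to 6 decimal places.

5.553385

Order 1 gives 2^r = 2 and 2^r − 1 = 1.
2 × 5.8025778300 = 11.6051556600; 11.6051556600 − 6.0517702800 = 5.5533853800
Extrapolated: 5.5533853800 / 1 = 5.5533853800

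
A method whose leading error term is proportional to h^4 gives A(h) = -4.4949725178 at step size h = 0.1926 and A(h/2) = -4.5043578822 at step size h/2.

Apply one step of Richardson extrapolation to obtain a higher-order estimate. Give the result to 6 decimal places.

-4.504984

With r = 4 the leading error scales as h^4, so the weight is 2^4 = 16.
2^4×A(h/2) = -72.0697261152; minus A(h) gives -67.5747535974.
Divide by 2^4 − 1 = 15.
Result: -4.5049835732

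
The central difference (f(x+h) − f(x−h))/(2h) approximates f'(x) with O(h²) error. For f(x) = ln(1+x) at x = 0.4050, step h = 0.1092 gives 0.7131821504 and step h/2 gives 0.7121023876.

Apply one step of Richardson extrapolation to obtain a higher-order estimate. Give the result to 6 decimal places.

0.711742

Error is O(h^2); halving h shrinks it by 2^2 = 4.
Weighted: 2.8484095504 − 0.7131821504 = 2.1352274000
R = 2.1352274000/3 = 0.7117424667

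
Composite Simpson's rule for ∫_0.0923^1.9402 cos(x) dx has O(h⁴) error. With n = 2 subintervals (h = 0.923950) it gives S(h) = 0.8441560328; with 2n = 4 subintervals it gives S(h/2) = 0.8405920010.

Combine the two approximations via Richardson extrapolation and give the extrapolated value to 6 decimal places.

Leading term ∝ h^4; use weight 16 = 2^4.
Weighted: 13.4494720160 − 0.8441560328 = 12.6053159832
Divide by 2^4 − 1 = 15.
Result: 0.8403543989
Shift from A(h/2): −0.0002376021.

0.840354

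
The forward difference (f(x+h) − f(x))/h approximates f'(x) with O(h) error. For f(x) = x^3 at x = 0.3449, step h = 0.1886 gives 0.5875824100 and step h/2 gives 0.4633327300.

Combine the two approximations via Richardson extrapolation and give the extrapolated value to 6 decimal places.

Method order is 1; weight 2^1 = 2.
Numerator 2*A(h/2) − A(h) = 2*0.4633327300 − 0.5875824100 = 0.3390830500
Denominator 2 − 1 = 1.
Result: 0.3390830500
Shift from A(h/2): −0.1242496800.

0.339083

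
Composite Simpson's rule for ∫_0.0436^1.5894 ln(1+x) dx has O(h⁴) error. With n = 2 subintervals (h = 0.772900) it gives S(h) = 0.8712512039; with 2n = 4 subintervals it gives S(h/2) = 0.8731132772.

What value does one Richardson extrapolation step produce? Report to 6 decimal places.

0.873237

Method order is 4; weight 2^4 = 16.
Weighted: 13.9698124352 − 0.8712512039 = 13.0985612313
Denominator 16 − 1 = 15.
Result: 0.8732374154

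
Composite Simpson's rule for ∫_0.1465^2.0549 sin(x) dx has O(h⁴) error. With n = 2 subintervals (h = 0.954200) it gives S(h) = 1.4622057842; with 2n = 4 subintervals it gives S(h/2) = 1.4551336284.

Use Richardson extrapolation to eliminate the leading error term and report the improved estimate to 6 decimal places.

With r = 4 the leading error scales as h^4, so the weight is 2^4 = 16.
16×1.4551336284 = 23.2821380544; 23.2821380544 − 1.4622057842 = 21.8199322702
21.8199322702 ÷ 15 = 1.4546621513
Shift from A(h/2): −0.0004714771.

1.454662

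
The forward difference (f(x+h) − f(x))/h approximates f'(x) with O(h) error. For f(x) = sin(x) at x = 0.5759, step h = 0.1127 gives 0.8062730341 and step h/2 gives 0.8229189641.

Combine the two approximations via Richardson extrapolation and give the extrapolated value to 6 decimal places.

Method order is 1; weight 2^1 = 2.
Top: 2(0.8229189641) − (0.8062730341) = 0.8395648941
Denominator 2 − 1 = 1.
(2 × 0.8229189641 − 0.8062730341)/(2 − 1) = 0.8395648941
Shift from A(h/2): +0.0166459300.

0.839565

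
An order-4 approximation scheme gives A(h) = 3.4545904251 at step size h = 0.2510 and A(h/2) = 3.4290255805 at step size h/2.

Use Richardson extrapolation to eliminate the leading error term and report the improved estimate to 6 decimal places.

Leading term ∝ h^4; use weight 16 = 2^4.
Difference of the inputs: 3.4290255805 − 3.4545904251 = -0.0255648446
Divide by 2^4 − 1 = 15: (-0.0255648446)/15 = -0.0017043230
R = 3.4290255805 − 0.0017043230 = 3.4273212575
Gap between inputs: 2.556e-02; correction applied: −0.0017043230.

3.427321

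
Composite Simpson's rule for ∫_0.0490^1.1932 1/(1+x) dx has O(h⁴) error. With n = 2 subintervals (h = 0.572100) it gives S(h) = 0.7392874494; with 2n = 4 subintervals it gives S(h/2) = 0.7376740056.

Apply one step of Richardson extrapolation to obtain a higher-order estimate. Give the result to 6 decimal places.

0.737566

r = 4: numerator weight 16, denominator 15.
16·0.7376740056 − 0.7392874494 = 11.0634966402
11.0634966402 ÷ 15 = 0.7375664427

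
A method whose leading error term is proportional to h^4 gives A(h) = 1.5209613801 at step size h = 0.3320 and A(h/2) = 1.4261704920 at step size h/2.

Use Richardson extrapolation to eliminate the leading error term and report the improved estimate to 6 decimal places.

1.419851

r = 4, so 2^r = 16.
16 × 1.4261704920 = 22.8187278720; subtract 1.5209613801 → 21.2977664919
(16 × 1.4261704920 − 1.5209613801)/(16 − 1) = 1.4198510995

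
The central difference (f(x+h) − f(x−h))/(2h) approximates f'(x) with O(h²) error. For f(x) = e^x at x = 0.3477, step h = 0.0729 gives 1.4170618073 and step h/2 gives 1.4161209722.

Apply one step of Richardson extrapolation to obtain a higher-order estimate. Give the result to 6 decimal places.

1.415807

Order 2 gives 2^r = 4 and 2^r − 1 = 3.
2^2 × A(h/2) = 5.6644838888; minus A(h) gives 4.2474220815.
4.2474220815 ÷ 3 = 1.4158073605
Shift from A(h/2): −0.0003136117.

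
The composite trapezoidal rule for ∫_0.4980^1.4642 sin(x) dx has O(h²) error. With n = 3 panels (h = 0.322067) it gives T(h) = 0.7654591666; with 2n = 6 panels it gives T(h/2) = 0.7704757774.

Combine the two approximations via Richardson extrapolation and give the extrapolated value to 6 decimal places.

r = 2: numerator weight 4, denominator 3.
Top: 4(0.7704757774) − (0.7654591666) = 2.3164439430
2.3164439430 ÷ 3 = 0.7721479810

0.772148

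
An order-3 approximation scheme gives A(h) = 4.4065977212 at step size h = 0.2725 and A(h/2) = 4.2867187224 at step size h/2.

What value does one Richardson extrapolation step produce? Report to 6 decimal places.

4.269593

Order 3 gives 2^r = 8 and 2^r − 1 = 7.
8 × 4.2867187224 = 34.2937497792; 34.2937497792 − 4.4065977212 = 29.8871520580
Divide by 2^3 − 1 = 7.
29.8871520580 ÷ 7 = 4.2695931511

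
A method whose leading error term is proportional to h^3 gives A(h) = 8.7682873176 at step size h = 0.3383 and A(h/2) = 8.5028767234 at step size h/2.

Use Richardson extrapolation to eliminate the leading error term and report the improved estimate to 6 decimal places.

Leading term ∝ h^3; use weight 8 = 2^3.
Top: 8(8.5028767234) − (8.7682873176) = 59.2547264696
Divide by 2^3 − 1 = 7.
(8×8.5028767234 − 8.7682873176)/(8 − 1) = 8.4649609242
Correction |R − A(h/2)| = 3.792e-02; gap |A(h/2) − A(h)| = 2.654e-01.

8.464961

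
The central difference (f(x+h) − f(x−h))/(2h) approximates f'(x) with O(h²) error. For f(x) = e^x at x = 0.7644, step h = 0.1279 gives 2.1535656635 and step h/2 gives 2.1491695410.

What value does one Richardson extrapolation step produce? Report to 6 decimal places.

r = 2, so 2^r = 4.
2^2×A(h/2) = 8.5966781640; minus A(h) gives 6.4431125005.
Extrapolated: 6.4431125005 / 3 = 2.1477041668

2.147704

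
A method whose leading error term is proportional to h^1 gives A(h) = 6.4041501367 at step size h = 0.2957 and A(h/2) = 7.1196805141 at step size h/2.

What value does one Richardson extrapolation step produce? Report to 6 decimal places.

Method order is 1; weight 2^1 = 2.
2×7.1196805141 = 14.2393610282; subtract 6.4041501367 → 7.8352108915
Denominator 2 − 1 = 1.
Extrapolated: 7.8352108915 / 1 = 7.8352108915
Gap between inputs: 7.155e-01; correction applied: +0.7155303774.

7.835211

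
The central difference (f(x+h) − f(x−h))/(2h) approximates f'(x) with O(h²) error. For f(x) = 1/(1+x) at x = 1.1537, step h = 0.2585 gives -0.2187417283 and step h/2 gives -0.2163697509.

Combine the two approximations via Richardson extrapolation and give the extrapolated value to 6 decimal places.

With r = 2 the leading error scales as h^2, so the weight is 2^2 = 4.
2^2*A(h/2) = -0.8654790036; minus A(h) gives -0.6467372753.
Extrapolated: (-0.6467372753) / 3 = -0.2155790918

-0.215579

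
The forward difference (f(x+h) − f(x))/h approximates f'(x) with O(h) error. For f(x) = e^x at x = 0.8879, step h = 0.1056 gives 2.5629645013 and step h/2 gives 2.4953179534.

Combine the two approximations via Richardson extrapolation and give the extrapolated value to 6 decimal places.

r = 1, so 2^r = 2.
2*2.4953179534 = 4.9906359068; 4.9906359068 − 2.5629645013 = 2.4276714055
(2*2.4953179534 − 2.5629645013)/(2 − 1) = 2.4276714055

2.427671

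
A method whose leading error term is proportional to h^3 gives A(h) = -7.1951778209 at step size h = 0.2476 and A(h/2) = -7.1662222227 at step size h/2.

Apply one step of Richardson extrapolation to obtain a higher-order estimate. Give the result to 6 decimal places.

-7.162086

r = 3: numerator weight 8, denominator 7.
8·(-7.1662222227) = -57.3297777816; (-57.3297777816) − (-7.1951778209) = -50.1345999607
Divide by 2^3 − 1 = 7.
(-50.1345999607) ÷ 7 = -7.1620857087
Shift from A(h/2): +0.0041365140.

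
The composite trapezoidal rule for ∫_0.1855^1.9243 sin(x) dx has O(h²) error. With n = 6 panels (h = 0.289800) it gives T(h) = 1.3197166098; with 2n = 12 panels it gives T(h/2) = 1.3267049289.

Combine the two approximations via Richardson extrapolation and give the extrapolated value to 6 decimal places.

With r = 2 the leading error scales as h^2, so the weight is 2^2 = 4.
Numerator 4 × A(h/2) − A(h) = 4 × 1.3267049289 − 1.3197166098 = 3.9871031058
(4 × 1.3267049289 − 1.3197166098)/(4 − 1) = 1.3290343686
Correction |R − A(h/2)| = 2.329e-03; gap |A(h/2) − A(h)| = 6.988e-03.

1.329034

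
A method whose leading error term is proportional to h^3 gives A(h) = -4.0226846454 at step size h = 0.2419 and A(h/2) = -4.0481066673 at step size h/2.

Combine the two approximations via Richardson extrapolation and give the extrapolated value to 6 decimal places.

-4.051738

With r = 3 the leading error scales as h^3, so the weight is 2^3 = 8.
Top: 8(-4.0481066673) − (-4.0226846454) = -28.3621686930
Denominator 8 − 1 = 7.
So the Richardson estimate is -4.0517383847.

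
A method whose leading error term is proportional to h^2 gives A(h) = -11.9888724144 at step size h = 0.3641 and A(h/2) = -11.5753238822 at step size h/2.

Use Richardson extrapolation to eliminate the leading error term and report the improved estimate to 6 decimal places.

-11.437474

Leading term ∝ h^2; use weight 4 = 2^2.
Difference of the inputs: -11.5753238822 − (-11.9888724144) = 0.4135485322
Divide by 2^2 − 1 = 3: 0.4135485322/3 = 0.1378495107
R = A(h/2) + (A(h/2) − A(h))/3 = -11.5753238822 + 0.1378495107 = -11.4374743715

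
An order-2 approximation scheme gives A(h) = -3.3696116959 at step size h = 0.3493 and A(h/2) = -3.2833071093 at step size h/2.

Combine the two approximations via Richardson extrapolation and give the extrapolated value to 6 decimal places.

Order 2 gives 2^r = 4 and 2^r − 1 = 3.
Top: 4(-3.2833071093) − (-3.3696116959) = -9.7636167413
Denominator 4 − 1 = 3.
Extrapolated: (-9.7636167413) / 3 = -3.2545389138

-3.254539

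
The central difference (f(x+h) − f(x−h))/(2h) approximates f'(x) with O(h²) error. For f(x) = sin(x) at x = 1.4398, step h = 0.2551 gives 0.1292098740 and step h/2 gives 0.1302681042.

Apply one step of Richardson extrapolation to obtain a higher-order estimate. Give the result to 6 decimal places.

0.130621

Leading term ∝ h^2; use weight 4 = 2^2.
A(h/2) − A(h) = 0.1302681042 − 0.1292098740 = 0.0010582302
Correction (A(h/2) − A(h))/(4 − 1) = 0.0010582302/3 = 0.0003527434
R = 0.1302681042 + 0.0003527434 = 0.1306208476
Gap between inputs: 1.058e-03; correction applied: +0.0003527434.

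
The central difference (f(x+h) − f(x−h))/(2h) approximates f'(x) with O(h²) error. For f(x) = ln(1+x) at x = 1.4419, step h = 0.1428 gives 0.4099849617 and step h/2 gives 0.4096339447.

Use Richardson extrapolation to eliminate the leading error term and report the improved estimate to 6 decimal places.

0.409517

With r = 2 the leading error scales as h^2, so the weight is 2^2 = 4.
4·0.4096339447 − 0.4099849617 = 1.2285508171
Denominator 4 − 1 = 3.
R = 1.2285508171/3 = 0.4095169390
Shift from A(h/2): −0.0001170057.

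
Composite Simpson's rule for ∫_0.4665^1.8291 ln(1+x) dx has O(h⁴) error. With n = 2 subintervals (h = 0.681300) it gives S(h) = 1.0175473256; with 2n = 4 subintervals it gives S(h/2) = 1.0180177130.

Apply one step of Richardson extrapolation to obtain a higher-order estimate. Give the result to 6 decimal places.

r = 4: numerator weight 16, denominator 15.
A(h/2) − A(h) = 1.0180177130 − 1.0175473256 = 0.0004703874
Divide by 2^4 − 1 = 15: 0.0004703874/15 = 0.0000313592
R = A(h/2) + (A(h/2) − A(h))/15 = 1.0180177130 + 0.0000313592 = 1.0180490722

1.018049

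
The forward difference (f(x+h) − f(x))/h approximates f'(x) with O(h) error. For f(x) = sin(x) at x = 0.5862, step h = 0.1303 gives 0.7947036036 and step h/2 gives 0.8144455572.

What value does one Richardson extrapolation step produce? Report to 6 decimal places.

r = 1: numerator weight 2, denominator 1.
2^1 × A(h/2) = 1.6288911144; minus A(h) gives 0.8341875108.
0.8341875108 ÷ 1 = 0.8341875108

0.834188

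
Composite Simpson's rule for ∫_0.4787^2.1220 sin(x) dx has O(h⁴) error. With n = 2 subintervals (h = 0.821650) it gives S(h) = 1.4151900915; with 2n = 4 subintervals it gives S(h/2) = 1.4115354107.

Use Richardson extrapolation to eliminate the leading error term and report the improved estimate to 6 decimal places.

r = 4: numerator weight 16, denominator 15.
16·1.4115354107 − 1.4151900915 = 21.1693764797
(16·1.4115354107 − 1.4151900915)/(16 − 1) = 1.4112917653

1.411292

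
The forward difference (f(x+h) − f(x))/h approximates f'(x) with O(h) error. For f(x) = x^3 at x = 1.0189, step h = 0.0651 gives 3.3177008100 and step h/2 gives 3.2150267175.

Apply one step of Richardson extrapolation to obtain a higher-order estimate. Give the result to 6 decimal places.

3.112353

With r = 1 the leading error scales as h^1, so the weight is 2^1 = 2.
Top: 2(3.2150267175) − (3.3177008100) = 3.1123526250
Denominator 2 − 1 = 1.
So the Richardson estimate is 3.1123526250.
Gap between inputs: 1.027e-01; correction applied: −0.1026740925.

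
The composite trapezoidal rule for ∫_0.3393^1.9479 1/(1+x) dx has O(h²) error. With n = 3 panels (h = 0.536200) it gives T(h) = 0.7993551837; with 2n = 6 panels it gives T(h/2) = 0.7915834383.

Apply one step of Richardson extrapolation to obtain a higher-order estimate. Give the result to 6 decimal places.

0.788993

r = 2: numerator weight 4, denominator 3.
A(h/2) − A(h) = 0.7915834383 − 0.7993551837 = -0.0077717454
Correction (A(h/2) − A(h))/(4 − 1) = (-0.0077717454)/3 = -0.0025905818
R = 0.7915834383 − 0.0025905818 = 0.7889928565
Correction |R − A(h/2)| = 2.591e-03; gap |A(h/2) − A(h)| = 7.772e-03.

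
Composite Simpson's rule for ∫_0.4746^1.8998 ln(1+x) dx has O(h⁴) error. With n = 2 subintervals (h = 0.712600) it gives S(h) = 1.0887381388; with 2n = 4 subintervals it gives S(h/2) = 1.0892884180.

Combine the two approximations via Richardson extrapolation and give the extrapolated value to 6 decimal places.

1.089325

Order 4 gives 2^r = 16 and 2^r − 1 = 15.
16 × 1.0892884180 − 1.0887381388 = 16.3398765492
(16 × 1.0892884180 − 1.0887381388)/(16 − 1) = 1.0893251033
Correction |R − A(h/2)| = 3.669e-05; gap |A(h/2) − A(h)| = 5.503e-04.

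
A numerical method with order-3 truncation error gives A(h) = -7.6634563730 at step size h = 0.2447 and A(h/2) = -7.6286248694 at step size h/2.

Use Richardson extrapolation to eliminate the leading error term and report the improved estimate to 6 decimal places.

Error is O(h^3); halving h shrinks it by 2^3 = 8.
Top: 8(-7.6286248694) − (-7.6634563730) = -53.3655425822
Divide by 2^3 − 1 = 7.
Extrapolated: (-53.3655425822) / 7 = -7.6236489403
Correction |R − A(h/2)| = 4.976e-03; gap |A(h/2) − A(h)| = 3.483e-02.

-7.623649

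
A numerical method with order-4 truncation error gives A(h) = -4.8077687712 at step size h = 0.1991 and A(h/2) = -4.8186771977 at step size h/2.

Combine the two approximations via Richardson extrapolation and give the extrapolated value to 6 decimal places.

r = 4, so 2^r = 16.
16*(-4.8186771977) = -77.0988351632; (-77.0988351632) − (-4.8077687712) = -72.2910663920
Divide by 2^4 − 1 = 15.
So the Richardson estimate is -4.8194044261.

-4.819404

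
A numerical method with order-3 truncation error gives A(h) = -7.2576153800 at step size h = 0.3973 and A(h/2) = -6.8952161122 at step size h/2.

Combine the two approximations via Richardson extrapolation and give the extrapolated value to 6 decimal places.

-6.843445

Order 3 gives 2^r = 8 and 2^r − 1 = 7.
8*(-6.8952161122) = -55.1617288976; (-55.1617288976) − (-7.2576153800) = -47.9041135176
(8*(-6.8952161122) − (-7.2576153800))/(8 − 1) = -6.8434447882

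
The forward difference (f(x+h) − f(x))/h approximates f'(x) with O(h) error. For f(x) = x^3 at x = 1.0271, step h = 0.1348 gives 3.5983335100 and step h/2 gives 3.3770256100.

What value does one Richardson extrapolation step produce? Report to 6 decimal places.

3.155718

Method order is 1; weight 2^1 = 2.
Top: 2(3.3770256100) − (3.5983335100) = 3.1557177100
Denominator 2 − 1 = 1.
R = 3.1557177100/1 = 3.1557177100
Gap between inputs: 2.213e-01; correction applied: −0.2213079000.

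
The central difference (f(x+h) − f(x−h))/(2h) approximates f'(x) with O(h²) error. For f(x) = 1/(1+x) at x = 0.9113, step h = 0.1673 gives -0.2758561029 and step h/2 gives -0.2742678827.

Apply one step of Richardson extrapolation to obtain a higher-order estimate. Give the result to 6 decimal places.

-0.273738

r = 2, so 2^r = 4.
Numerator 4×A(h/2) − A(h) = 4×(-0.2742678827) − (-0.2758561029) = -0.8212154279
Divide by 2^2 − 1 = 3.
Result: -0.2737384760
Gap between inputs: 1.588e-03; correction applied: +0.0005294067.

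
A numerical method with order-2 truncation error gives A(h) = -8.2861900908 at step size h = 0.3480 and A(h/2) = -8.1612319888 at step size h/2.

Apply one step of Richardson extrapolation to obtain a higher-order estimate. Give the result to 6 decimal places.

-8.119579

Method order is 2; weight 2^2 = 4.
Weighted: (-32.6449279552) − (-8.2861900908) = -24.3587378644
(-24.3587378644) ÷ 3 = -8.1195792881
Gap between inputs: 1.250e-01; correction applied: +0.0416527007.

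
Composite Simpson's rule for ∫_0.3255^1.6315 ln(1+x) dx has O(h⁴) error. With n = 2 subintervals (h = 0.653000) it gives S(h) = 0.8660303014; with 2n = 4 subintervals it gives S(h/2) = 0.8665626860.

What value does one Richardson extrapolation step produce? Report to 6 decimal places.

0.866598

With r = 4 the leading error scales as h^4, so the weight is 2^4 = 16.
16×0.8665626860 = 13.8650029760; 13.8650029760 − 0.8660303014 = 12.9989726746
Denominator 16 − 1 = 15.
(16×0.8665626860 − 0.8660303014)/(16 − 1) = 0.8665981783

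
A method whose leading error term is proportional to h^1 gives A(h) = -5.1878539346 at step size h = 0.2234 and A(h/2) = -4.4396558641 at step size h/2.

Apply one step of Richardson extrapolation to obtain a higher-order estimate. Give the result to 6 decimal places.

-3.691458

Method order is 1; weight 2^1 = 2.
2^1·A(h/2) = -8.8793117282; minus A(h) gives -3.6914577936.
R = (-3.6914577936)/1 = -3.6914577936
Gap between inputs: 7.482e-01; correction applied: +0.7481980705.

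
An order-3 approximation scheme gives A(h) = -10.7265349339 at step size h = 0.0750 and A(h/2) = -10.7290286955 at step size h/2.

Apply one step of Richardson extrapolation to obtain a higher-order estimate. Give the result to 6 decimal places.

-10.729385

Leading term ∝ h^3; use weight 8 = 2^3.
Numerator 8*A(h/2) − A(h) = 8*(-10.7290286955) − (-10.7265349339) = -75.1056946301
Divide by 2^3 − 1 = 7.
R = (-75.1056946301)/7 = -10.7293849472
Shift from A(h/2): −0.0003562517.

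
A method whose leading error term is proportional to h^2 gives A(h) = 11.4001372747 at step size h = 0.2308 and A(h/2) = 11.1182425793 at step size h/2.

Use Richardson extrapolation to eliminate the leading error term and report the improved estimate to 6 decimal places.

Method order is 2; weight 2^2 = 4.
A(h/2) − A(h) = 11.1182425793 − 11.4001372747 = -0.2818946954
Correction (A(h/2) − A(h))/(4 − 1) = (-0.2818946954)/3 = -0.0939648985
R = 11.1182425793 − 0.0939648985 = 11.0242776808
Gap between inputs: 2.819e-01; correction applied: −0.0939648985.

11.024278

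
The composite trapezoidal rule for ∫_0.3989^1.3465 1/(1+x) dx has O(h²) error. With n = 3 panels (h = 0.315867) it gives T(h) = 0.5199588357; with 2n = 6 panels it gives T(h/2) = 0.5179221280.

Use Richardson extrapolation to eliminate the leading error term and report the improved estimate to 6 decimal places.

0.517243

Method order is 2; weight 2^2 = 4.
4·0.5179221280 = 2.0716885120; 2.0716885120 − 0.5199588357 = 1.5517296763
Divide by 2^2 − 1 = 3.
(4·0.5179221280 − 0.5199588357)/(4 − 1) = 0.5172432254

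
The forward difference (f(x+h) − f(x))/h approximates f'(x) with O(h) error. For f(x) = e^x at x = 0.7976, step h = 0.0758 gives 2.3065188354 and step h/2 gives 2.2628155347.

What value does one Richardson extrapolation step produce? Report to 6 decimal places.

Leading term ∝ h^1; use weight 2 = 2^1.
2*2.2628155347 − 2.3065188354 = 2.2191122340
R = 2.2191122340/1 = 2.2191122340
Correction |R − A(h/2)| = 4.370e-02; gap |A(h/2) − A(h)| = 4.370e-02.

2.219112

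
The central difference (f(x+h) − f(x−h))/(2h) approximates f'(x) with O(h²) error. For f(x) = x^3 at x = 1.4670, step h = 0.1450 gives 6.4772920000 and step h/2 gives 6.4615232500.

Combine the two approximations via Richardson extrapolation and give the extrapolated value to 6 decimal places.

r = 2, so 2^r = 4.
4·6.4615232500 = 25.8460930000; subtract 6.4772920000 → 19.3688010000
19.3688010000 ÷ 3 = 6.4562670000
Shift from A(h/2): −0.0052562500.

6.456267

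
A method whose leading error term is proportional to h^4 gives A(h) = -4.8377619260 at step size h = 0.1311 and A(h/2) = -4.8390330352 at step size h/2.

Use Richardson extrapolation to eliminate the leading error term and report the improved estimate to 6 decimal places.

Order 4 gives 2^r = 16 and 2^r − 1 = 15.
16×(-4.8390330352) = -77.4245285632; subtract (-4.8377619260) → -72.5867666372
Extrapolated: (-72.5867666372) / 15 = -4.8391177758
Shift from A(h/2): −0.0000847406.

-4.839118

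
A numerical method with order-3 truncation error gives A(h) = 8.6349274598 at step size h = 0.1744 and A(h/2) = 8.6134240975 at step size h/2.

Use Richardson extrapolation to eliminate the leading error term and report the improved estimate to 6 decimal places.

Method order is 3; weight 2^3 = 8.
8*8.6134240975 − 8.6349274598 = 60.2724653202
Denominator 8 − 1 = 7.
Result: 8.6103521886
Gap between inputs: 2.150e-02; correction applied: −0.0030719089.

8.610352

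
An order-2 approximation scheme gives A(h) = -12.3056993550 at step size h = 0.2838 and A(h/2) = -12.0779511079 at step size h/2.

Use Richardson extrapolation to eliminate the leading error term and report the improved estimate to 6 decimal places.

Order 2 gives 2^r = 4 and 2^r − 1 = 3.
4×(-12.0779511079) − (-12.3056993550) = -36.0061050766
R = (-36.0061050766)/3 = -12.0020350255

-12.002035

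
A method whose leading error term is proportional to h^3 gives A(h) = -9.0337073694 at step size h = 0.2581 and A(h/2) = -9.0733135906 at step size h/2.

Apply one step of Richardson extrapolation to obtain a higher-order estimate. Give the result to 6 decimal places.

Error is O(h^3); halving h shrinks it by 2^3 = 8.
2^3*A(h/2) = -72.5865087248; minus A(h) gives -63.5528013554.
(-63.5528013554) ÷ 7 = -9.0789716222
Shift from A(h/2): −0.0056580316.

-9.078972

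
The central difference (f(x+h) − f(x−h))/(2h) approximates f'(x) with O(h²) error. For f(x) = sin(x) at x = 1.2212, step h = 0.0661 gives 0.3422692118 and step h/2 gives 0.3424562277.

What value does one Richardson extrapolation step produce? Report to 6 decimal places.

0.342519

r = 2: numerator weight 4, denominator 3.
4*0.3424562277 − 0.3422692118 = 1.0275556990
Extrapolated: 1.0275556990 / 3 = 0.3425185663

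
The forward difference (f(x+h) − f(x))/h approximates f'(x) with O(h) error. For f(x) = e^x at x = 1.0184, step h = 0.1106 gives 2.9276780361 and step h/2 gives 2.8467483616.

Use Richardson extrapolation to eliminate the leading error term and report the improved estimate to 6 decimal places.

Order 1 gives 2^r = 2 and 2^r − 1 = 1.
Numerator 2×A(h/2) − A(h) = 2×2.8467483616 − 2.9276780361 = 2.7658186871
Denominator 2 − 1 = 1.
Result: 2.7658186871

2.765819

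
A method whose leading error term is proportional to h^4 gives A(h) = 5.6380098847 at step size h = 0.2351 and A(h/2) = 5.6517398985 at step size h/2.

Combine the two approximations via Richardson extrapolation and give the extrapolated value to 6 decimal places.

5.652655

Leading term ∝ h^4; use weight 16 = 2^4.
Numerator 16·A(h/2) − A(h) = 16·5.6517398985 − 5.6380098847 = 84.7898284913
R = 84.7898284913/15 = 5.6526552328
Gap between inputs: 1.373e-02; correction applied: +0.0009153343.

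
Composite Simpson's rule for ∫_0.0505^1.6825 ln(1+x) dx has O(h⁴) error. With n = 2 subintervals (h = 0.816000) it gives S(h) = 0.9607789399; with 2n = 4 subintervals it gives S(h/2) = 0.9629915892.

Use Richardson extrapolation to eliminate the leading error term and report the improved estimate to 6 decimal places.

Error is O(h^4); halving h shrinks it by 2^4 = 16.
Top: 16(0.9629915892) − (0.9607789399) = 14.4470864873
Extrapolated: 14.4470864873 / 15 = 0.9631390992
Gap between inputs: 2.213e-03; correction applied: +0.0001475100.

0.963139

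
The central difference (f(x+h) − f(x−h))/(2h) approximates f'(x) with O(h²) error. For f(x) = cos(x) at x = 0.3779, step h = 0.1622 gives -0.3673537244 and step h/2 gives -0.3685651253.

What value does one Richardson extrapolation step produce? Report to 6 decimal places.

With r = 2 the leading error scales as h^2, so the weight is 2^2 = 4.
Weighted: (-1.4742605012) − (-0.3673537244) = -1.1069067768
Denominator 4 − 1 = 3.
(4×(-0.3685651253) − (-0.3673537244))/(4 − 1) = -0.3689689256

-0.368969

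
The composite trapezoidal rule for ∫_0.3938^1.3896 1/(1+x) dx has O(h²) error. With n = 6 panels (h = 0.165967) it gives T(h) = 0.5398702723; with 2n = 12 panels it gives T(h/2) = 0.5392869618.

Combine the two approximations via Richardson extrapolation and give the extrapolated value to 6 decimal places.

0.539093

With r = 2 the leading error scales as h^2, so the weight is 2^2 = 4.
Numerator 4×A(h/2) − A(h) = 4×0.5392869618 − 0.5398702723 = 1.6172775749
(4×0.5392869618 − 0.5398702723)/(4 − 1) = 0.5390925250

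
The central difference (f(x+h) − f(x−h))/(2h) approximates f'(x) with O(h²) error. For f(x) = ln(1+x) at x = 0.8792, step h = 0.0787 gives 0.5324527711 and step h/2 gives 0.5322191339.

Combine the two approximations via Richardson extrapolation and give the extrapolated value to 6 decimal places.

0.532141

r = 2: numerator weight 4, denominator 3.
4·0.5322191339 = 2.1288765356; subtract 0.5324527711 → 1.5964237645
R = 1.5964237645/3 = 0.5321412548
Correction |R − A(h/2)| = 7.788e-05; gap |A(h/2) − A(h)| = 2.336e-04.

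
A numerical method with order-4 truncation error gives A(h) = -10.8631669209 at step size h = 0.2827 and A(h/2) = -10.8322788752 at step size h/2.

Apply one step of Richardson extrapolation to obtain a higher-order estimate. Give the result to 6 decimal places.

r = 4, so 2^r = 16.
16*(-10.8322788752) − (-10.8631669209) = -162.4532950823
Divide by 2^4 − 1 = 15.
R = (-162.4532950823)/15 = -10.8302196722

-10.830220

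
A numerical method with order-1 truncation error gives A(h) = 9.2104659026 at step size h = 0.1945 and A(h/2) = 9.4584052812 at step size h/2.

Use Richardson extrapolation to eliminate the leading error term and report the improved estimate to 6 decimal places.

9.706345

Error is O(h^1); halving h shrinks it by 2^1 = 2.
Numerator 2·A(h/2) − A(h) = 2·9.4584052812 − 9.2104659026 = 9.7063446598
(2·9.4584052812 − 9.2104659026)/(2 − 1) = 9.7063446598
Shift from A(h/2): +0.2479393786.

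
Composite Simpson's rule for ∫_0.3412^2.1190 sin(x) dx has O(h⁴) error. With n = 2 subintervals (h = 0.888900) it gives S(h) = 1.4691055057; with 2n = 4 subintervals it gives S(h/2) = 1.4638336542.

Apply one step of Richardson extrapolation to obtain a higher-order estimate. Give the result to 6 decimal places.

1.463482

Leading term ∝ h^4; use weight 16 = 2^4.
16·1.4638336542 = 23.4213384672; 23.4213384672 − 1.4691055057 = 21.9522329615
(16·1.4638336542 − 1.4691055057)/(16 − 1) = 1.4634821974
Correction |R − A(h/2)| = 3.515e-04; gap |A(h/2) − A(h)| = 5.272e-03.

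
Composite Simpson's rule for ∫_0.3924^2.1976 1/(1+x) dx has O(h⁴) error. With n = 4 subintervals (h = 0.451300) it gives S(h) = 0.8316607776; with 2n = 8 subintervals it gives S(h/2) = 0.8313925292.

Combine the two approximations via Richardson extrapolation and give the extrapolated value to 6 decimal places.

0.831375

Order 4 gives 2^r = 16 and 2^r − 1 = 15.
Top: 16(0.8313925292) − (0.8316607776) = 12.4706196896
Divide by 2^4 − 1 = 15.
(16·0.8313925292 − 0.8316607776)/(16 − 1) = 0.8313746460
Shift from A(h/2): −0.0000178832.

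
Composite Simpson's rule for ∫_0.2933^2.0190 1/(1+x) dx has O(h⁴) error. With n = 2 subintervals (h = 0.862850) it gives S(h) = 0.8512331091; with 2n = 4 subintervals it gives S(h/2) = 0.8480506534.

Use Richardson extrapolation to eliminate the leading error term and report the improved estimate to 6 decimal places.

r = 4, so 2^r = 16.
Top: 16(0.8480506534) − (0.8512331091) = 12.7175773453
Denominator 16 − 1 = 15.
Extrapolated: 12.7175773453 / 15 = 0.8478384897

0.847838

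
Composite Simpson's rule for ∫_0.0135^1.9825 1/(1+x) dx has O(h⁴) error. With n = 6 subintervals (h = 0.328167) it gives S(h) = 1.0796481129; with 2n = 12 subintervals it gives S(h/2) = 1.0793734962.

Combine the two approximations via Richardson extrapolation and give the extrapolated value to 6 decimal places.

The method has order 4: 2^4 = 16.
A(h/2) − A(h) = 1.0793734962 − 1.0796481129 = -0.0002746167
Divide by 2^4 − 1 = 15: (-0.0002746167)/15 = -0.0000183078
R = A(h/2) + (A(h/2) − A(h))/15 = 1.0793734962 − 0.0000183078 = 1.0793551884

1.079355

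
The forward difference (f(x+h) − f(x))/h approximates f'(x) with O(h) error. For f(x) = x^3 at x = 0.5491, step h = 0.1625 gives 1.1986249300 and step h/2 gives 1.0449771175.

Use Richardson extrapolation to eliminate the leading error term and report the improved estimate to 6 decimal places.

0.891329

Order 1 gives 2^r = 2 and 2^r − 1 = 1.
Weighted: 2.0899542350 − 1.1986249300 = 0.8913293050
R = 0.8913293050/1 = 0.8913293050
Shift from A(h/2): −0.1536478125.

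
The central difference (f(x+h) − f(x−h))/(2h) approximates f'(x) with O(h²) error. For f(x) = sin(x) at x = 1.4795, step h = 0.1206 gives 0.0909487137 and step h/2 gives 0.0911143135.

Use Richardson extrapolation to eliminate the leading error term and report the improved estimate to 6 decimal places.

Leading term ∝ h^2; use weight 4 = 2^2.
Weighted: 0.3644572540 − 0.0909487137 = 0.2735085403
(4·0.0911143135 − 0.0909487137)/(4 − 1) = 0.0911695134

0.091170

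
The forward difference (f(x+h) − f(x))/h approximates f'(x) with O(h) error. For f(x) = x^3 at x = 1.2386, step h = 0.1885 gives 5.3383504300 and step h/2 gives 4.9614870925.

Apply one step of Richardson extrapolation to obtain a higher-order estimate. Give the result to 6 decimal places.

r = 1, so 2^r = 2.
Difference of the inputs: 4.9614870925 − 5.3383504300 = -0.3768633375
Divide by 2^1 − 1 = 1: (-0.3768633375)/1 = -0.3768633375
R = A(h/2) + (A(h/2) − A(h))/1 = 4.9614870925 − 0.3768633375 = 4.5846237550
Shift from A(h/2): −0.3768633375.

4.584624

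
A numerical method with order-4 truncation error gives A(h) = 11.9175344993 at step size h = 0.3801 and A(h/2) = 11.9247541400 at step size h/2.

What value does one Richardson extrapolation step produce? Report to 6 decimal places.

11.925235

Method order is 4; weight 2^4 = 16.
16*11.9247541400 − 11.9175344993 = 178.8785317407
178.8785317407 ÷ 15 = 11.9252354494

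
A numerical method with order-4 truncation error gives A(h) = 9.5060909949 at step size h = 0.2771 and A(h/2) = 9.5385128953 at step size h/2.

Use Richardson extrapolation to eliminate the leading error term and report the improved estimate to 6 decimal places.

9.540674

With r = 4 the leading error scales as h^4, so the weight is 2^4 = 16.
Top: 16(9.5385128953) − (9.5060909949) = 143.1101153299
Denominator 16 − 1 = 15.
R = 143.1101153299/15 = 9.5406743553
Correction |R − A(h/2)| = 2.161e-03; gap |A(h/2) − A(h)| = 3.242e-02.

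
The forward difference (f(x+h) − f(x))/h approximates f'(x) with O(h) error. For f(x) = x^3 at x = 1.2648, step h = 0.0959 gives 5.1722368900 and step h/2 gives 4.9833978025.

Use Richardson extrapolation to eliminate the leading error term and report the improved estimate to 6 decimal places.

Order 1 gives 2^r = 2 and 2^r − 1 = 1.
2·4.9833978025 = 9.9667956050; 9.9667956050 − 5.1722368900 = 4.7945587150
Extrapolated: 4.7945587150 / 1 = 4.7945587150

4.794559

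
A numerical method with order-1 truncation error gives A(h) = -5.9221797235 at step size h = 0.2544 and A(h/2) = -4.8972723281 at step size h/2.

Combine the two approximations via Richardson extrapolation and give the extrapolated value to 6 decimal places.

-3.872365

With r = 1 the leading error scales as h^1, so the weight is 2^1 = 2.
2×(-4.8972723281) − (-5.9221797235) = -3.8723649327
(2×(-4.8972723281) − (-5.9221797235))/(2 − 1) = -3.8723649327
Shift from A(h/2): +1.0249073954.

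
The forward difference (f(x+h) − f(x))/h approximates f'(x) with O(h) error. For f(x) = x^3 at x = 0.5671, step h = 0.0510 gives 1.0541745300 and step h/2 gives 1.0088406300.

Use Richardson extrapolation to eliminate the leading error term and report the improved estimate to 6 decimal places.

Error is O(h^1); halving h shrinks it by 2^1 = 2.
Top: 2(1.0088406300) − (1.0541745300) = 0.9635067300
0.9635067300 ÷ 1 = 0.9635067300

0.963507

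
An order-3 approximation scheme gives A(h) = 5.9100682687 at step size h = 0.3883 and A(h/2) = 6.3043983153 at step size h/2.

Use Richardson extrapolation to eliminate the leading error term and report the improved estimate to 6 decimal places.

6.360731

r = 3: numerator weight 8, denominator 7.
Weighted: 50.4351865224 − 5.9100682687 = 44.5251182537
(8·6.3043983153 − 5.9100682687)/(8 − 1) = 6.3607311791
Shift from A(h/2): +0.0563328638.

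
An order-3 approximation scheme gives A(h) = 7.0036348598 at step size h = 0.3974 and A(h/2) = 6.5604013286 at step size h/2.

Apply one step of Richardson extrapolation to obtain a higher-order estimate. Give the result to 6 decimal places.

Leading term ∝ h^3; use weight 8 = 2^3.
Weighted: 52.4832106288 − 7.0036348598 = 45.4795757690
45.4795757690 ÷ 7 = 6.4970822527
Gap between inputs: 4.432e-01; correction applied: −0.0633190759.

6.497082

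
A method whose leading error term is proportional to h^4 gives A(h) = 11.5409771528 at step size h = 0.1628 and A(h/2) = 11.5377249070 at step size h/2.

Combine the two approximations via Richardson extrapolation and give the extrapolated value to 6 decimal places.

Error is O(h^4); halving h shrinks it by 2^4 = 16.
16*11.5377249070 = 184.6035985120; subtract 11.5409771528 → 173.0626213592
173.0626213592 ÷ 15 = 11.5375080906
Correction |R − A(h/2)| = 2.168e-04; gap |A(h/2) − A(h)| = 3.252e-03.

11.537508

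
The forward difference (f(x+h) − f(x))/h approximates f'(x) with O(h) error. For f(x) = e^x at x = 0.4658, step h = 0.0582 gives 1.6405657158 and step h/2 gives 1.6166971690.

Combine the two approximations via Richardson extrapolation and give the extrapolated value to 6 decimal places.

With r = 1 the leading error scales as h^1, so the weight is 2^1 = 2.
2×1.6166971690 − 1.6405657158 = 1.5928286222
Divide by 2^1 − 1 = 1.
Result: 1.5928286222

1.592829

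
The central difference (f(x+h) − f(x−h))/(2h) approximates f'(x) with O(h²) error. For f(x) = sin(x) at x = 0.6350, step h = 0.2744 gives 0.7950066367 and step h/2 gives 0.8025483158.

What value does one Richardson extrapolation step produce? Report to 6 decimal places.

0.805062

Leading term ∝ h^2; use weight 4 = 2^2.
Numerator 4·A(h/2) − A(h) = 4·0.8025483158 − 0.7950066367 = 2.4151866265
Denominator 4 − 1 = 3.
Result: 0.8050622088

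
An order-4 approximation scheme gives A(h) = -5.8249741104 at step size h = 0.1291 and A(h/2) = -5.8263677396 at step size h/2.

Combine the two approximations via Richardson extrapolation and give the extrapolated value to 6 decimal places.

Method order is 4; weight 2^4 = 16.
Difference of the inputs: -5.8263677396 − (-5.8249741104) = -0.0013936292
Correction (A(h/2) − A(h))/(16 − 1) = (-0.0013936292)/15 = -0.0000929086
R = A(h/2) + (A(h/2) − A(h))/15 = -5.8263677396 − 0.0000929086 = -5.8264606482
Correction |R − A(h/2)| = 9.291e-05; gap |A(h/2) − A(h)| = 1.394e-03.

-5.826461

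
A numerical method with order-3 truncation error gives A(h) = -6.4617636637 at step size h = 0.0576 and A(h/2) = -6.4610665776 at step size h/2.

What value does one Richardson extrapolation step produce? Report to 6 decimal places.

-6.460967

r = 3, so 2^r = 8.
8*(-6.4610665776) − (-6.4617636637) = -45.2267689571
Divide by 2^3 − 1 = 7.
(-45.2267689571) ÷ 7 = -6.4609669939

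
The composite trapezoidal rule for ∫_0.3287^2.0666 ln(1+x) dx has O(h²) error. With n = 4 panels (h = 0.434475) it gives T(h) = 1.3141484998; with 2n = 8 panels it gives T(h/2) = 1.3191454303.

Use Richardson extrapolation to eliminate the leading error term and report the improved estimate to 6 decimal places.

1.320811

Order 2 gives 2^r = 4 and 2^r − 1 = 3.
4 × 1.3191454303 − 1.3141484998 = 3.9624332214
R = 3.9624332214/3 = 1.3208110738
Gap between inputs: 4.997e-03; correction applied: +0.0016656435.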